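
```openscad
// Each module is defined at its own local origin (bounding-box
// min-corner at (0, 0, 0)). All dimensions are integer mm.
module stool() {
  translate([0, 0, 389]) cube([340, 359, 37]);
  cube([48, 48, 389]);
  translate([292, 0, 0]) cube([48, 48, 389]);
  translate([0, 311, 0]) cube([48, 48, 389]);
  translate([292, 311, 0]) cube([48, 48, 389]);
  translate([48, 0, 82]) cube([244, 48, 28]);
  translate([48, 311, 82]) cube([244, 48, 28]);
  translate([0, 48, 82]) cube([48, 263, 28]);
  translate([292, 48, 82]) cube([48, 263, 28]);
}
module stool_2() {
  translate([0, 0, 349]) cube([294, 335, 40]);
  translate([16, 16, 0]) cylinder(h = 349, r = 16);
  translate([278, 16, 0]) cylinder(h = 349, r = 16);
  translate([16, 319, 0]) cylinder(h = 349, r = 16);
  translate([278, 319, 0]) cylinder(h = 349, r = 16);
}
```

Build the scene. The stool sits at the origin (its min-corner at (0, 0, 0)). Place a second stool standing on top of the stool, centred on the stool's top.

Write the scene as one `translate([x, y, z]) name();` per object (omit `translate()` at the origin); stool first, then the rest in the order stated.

stool();
translate([23, 12, 426]) stool_2();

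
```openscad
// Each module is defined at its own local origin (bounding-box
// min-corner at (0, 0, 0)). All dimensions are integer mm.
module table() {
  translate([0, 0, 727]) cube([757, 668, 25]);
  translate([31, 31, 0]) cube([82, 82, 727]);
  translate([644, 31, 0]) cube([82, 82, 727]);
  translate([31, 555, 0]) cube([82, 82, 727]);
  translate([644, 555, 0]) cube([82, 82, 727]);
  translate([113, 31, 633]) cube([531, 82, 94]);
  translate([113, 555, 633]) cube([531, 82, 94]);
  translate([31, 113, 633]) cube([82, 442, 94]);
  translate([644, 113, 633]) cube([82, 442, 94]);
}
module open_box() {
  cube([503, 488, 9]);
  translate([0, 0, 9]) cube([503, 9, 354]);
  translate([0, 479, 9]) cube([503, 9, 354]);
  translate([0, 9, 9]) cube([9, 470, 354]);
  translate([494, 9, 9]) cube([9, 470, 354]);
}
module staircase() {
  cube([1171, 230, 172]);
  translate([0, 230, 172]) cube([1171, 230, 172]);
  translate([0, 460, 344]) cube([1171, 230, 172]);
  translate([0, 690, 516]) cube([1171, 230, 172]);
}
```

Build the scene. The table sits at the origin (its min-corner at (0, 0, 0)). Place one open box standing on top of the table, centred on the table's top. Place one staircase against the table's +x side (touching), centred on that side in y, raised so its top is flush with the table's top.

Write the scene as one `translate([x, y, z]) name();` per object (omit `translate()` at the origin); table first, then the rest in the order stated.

table();
translate([127, 90, 752]) open_box();
translate([757, -126, 64]) staircase();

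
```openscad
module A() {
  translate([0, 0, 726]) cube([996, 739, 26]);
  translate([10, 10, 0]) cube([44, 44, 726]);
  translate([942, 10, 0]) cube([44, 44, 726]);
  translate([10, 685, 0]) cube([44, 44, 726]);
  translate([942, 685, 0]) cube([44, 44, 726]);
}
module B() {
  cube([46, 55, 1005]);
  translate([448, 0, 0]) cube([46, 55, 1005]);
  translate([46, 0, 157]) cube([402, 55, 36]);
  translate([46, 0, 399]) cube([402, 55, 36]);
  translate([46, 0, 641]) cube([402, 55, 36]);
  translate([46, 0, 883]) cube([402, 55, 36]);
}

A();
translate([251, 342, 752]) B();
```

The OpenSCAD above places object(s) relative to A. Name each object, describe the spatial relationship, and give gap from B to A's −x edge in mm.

A is a table. B is a ladder. The ladder is on top of the table, centred. The gap from the ladder to the table's −x edge is 251 mm.

The ladder's min-x is at 251; the table's min-x is 0; gap = 251 mm.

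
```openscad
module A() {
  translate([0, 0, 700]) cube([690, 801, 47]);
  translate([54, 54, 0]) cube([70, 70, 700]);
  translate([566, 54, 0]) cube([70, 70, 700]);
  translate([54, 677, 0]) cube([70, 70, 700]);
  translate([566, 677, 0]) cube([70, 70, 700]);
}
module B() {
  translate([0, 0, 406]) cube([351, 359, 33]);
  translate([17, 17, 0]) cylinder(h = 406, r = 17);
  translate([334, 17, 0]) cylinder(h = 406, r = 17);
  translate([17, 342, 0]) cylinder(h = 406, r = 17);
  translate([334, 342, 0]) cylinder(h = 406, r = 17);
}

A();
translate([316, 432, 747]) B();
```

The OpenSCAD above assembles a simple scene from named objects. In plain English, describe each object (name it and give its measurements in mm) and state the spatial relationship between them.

A is a rectangular dining table. The top is 690×801×47 mm with its upper surface at z = 747 mm. It stands on four 70×70 mm square legs, each inset 54 mm from the nearest pair of top edges, running from the floor to the underside of the top.

B is a four-legged stool. The seat is 351×359 mm, 33 mm thick, top at z = 439 mm. It stands on four round legs, each 34 mm in diameter, from z = 0 to the seat underside, each leg's axis is inset half a diameter from the nearest pair of seat edges (so the leg's bounding box is flush with the corner).

The stool is on top of the table.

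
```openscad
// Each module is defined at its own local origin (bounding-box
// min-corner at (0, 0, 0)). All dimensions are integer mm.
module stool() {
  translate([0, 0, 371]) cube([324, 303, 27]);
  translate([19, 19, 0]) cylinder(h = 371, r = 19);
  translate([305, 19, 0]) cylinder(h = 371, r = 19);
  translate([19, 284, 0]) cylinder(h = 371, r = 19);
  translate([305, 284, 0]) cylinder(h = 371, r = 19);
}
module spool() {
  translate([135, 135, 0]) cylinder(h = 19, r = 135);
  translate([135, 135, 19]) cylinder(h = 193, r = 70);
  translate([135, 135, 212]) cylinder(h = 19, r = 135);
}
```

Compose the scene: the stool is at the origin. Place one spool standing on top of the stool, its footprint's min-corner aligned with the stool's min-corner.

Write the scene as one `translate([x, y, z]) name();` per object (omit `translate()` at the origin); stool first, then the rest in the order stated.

stool();
translate([0, 0, 398]) spool();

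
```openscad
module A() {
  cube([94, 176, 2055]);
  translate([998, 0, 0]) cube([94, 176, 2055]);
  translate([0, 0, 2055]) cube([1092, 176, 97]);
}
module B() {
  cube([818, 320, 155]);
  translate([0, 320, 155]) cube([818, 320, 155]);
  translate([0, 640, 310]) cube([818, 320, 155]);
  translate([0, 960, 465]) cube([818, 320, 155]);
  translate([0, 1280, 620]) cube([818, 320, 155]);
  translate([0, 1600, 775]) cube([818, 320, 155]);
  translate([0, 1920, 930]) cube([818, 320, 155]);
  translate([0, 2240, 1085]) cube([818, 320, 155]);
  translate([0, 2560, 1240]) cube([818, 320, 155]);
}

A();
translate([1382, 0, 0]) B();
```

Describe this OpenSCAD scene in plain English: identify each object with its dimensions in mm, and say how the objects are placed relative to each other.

A is a rectangular door frame: two vertical jambs of 94×176 mm section, 2055 mm tall, with a clear opening 904 mm wide between their inner faces. A header 97 mm tall and 176 mm deep lies on top of the jambs and spans the full outside width.

B is a straight staircase of 9 solid steps. Each step is 818 mm wide (x), 320 mm deep (y, the going) and 155 mm tall (the rise). The first step rests on the floor; each subsequent step sits one going further in +y and one rise higher in +z, directly behind and above the previous step with no overlap.

The staircase is on the floor beside the door frame on its +x side.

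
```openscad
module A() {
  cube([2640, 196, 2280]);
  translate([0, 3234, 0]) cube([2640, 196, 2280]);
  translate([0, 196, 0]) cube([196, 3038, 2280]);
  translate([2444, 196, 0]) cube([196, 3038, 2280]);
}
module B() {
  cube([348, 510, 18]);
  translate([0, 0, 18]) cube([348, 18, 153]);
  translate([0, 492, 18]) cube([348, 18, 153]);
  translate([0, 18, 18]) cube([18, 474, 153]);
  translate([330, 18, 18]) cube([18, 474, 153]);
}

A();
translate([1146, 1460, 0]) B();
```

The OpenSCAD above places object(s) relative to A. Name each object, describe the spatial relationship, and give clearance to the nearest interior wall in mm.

Clearances: x = 950, y = 1264; minimum 950 mm.

A is a house frame. B is an open box. The open box sits inside the house frame, centred. The clearance to the nearest interior wall is 950 mm.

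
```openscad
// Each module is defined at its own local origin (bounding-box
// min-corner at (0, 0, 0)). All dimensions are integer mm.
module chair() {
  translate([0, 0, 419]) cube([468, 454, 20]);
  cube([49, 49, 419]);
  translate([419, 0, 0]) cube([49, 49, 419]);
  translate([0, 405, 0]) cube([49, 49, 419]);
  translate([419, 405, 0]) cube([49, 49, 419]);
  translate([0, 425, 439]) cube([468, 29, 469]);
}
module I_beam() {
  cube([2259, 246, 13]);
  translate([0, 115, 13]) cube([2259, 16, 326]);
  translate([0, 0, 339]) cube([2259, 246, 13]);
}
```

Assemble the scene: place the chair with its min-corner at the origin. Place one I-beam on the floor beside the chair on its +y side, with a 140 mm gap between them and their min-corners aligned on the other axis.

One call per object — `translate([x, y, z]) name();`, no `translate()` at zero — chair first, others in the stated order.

chair();
translate([0, 594, 0]) I_beam();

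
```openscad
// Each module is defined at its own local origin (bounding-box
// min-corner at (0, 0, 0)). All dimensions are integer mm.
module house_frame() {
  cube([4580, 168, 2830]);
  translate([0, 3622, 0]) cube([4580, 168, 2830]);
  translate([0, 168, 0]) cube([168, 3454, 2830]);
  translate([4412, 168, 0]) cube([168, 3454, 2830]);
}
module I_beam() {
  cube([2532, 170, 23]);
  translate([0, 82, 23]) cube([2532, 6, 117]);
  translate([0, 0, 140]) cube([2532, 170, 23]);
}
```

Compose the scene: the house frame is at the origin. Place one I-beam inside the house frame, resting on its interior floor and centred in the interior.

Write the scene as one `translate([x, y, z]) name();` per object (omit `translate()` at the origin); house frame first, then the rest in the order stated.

house_frame();
translate([1024, 1810, 0]) I_beam();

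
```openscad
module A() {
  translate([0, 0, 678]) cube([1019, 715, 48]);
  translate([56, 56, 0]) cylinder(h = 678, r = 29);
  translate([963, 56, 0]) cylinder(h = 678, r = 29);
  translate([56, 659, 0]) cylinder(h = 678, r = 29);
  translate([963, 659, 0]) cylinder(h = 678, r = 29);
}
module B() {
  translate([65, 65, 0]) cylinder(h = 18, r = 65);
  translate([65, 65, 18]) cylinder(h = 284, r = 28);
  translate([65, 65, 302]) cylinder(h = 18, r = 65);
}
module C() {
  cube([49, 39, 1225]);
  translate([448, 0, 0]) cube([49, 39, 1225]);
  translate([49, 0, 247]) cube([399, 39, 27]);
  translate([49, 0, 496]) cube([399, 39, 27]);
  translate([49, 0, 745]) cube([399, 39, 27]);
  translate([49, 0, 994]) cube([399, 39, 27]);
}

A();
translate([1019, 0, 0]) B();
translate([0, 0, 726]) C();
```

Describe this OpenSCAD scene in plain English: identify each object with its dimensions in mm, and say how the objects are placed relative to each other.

A is a table with a 1019×715 mm rectangular top, 48 mm thick, top surface at z = 726 mm, supported by four round legs of 58 mm diameter, each leg's bounding box inset 27 mm from the nearest pair of top edges, running from the floor.

B is a spool: two coaxial disc flanges of radius 65 mm and thickness 18 mm, joined by a core cylinder of radius 28 mm and height 284 mm. The lower flange rests on z = 0 and the three cylinders share a vertical axis.

C is a straight ladder. Two 49×39 mm vertical rails, 1225 mm tall, stand 497 mm apart (outside-to-outside) with their front faces coplanar on the −y side. 4 rungs, each 39 mm deep and 27 mm tall, span between the inner faces of the rails, front faces flush with the rails. The lowest rung's underside is at z = 247 mm and rungs are spaced 249 mm apart (underside to underside).

The spool is against the table's +x side, with their −y faces flush. The ladder is on top of the table.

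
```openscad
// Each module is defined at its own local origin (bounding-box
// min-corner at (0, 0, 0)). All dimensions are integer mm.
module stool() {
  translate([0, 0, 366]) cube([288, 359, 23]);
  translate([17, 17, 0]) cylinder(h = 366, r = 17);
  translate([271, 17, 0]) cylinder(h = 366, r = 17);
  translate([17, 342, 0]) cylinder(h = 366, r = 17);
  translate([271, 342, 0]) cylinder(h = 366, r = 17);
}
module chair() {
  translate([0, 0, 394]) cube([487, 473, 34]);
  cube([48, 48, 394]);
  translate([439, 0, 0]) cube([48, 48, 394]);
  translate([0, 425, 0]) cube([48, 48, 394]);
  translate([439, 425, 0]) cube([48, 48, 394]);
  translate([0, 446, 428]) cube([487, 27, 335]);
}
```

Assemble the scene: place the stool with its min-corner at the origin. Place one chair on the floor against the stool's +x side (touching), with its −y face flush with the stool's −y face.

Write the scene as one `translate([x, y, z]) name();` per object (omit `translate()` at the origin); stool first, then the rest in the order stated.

stool();
translate([288, 0, 0]) chair();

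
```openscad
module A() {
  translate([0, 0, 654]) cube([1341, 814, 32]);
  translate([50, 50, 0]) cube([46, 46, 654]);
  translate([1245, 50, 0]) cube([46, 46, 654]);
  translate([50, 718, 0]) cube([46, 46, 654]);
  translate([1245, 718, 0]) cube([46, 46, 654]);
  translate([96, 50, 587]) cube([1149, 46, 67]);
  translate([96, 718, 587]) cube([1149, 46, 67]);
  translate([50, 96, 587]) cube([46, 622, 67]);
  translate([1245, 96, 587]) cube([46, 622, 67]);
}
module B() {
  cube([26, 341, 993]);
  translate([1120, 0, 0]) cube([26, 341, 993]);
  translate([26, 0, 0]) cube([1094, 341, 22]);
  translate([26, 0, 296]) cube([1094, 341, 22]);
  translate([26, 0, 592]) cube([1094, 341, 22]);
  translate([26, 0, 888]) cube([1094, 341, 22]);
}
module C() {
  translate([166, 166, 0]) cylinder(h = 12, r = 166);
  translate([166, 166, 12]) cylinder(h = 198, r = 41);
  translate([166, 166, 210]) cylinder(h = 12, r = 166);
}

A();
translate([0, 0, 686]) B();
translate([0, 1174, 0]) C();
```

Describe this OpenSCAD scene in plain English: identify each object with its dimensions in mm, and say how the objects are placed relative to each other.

A is a rectangular dining table. The top is 1341×814×32 mm with its upper surface at z = 686 mm. It stands on four 46×46 mm square legs, each inset 50 mm from the nearest pair of top edges, running from the floor to the underside of the top. Four apron rails, 46 mm thick and 67 mm tall, run between adjacent legs with their top edges flush with the underside of the top and their outer faces flush with the legs' outer faces.

B is a bookshelf 1146 mm wide overall, 341 mm deep and 993 mm tall. The two sides are 26 mm thick vertical panels. 4 horizontal shelves of 22 mm thickness span between the inner faces of the sides; the lowest shelf sits on the floor and shelves are stacked with a clear vertical gap of 274 mm between each pair.

C is a spool: two coaxial disc flanges of radius 166 mm and thickness 12 mm, joined by a core cylinder of radius 41 mm and height 198 mm. The lower flange rests on z = 0 and the three cylinders share a vertical axis.

The bookshelf is on top of the table. The spool is on the floor beside the table on its +y side.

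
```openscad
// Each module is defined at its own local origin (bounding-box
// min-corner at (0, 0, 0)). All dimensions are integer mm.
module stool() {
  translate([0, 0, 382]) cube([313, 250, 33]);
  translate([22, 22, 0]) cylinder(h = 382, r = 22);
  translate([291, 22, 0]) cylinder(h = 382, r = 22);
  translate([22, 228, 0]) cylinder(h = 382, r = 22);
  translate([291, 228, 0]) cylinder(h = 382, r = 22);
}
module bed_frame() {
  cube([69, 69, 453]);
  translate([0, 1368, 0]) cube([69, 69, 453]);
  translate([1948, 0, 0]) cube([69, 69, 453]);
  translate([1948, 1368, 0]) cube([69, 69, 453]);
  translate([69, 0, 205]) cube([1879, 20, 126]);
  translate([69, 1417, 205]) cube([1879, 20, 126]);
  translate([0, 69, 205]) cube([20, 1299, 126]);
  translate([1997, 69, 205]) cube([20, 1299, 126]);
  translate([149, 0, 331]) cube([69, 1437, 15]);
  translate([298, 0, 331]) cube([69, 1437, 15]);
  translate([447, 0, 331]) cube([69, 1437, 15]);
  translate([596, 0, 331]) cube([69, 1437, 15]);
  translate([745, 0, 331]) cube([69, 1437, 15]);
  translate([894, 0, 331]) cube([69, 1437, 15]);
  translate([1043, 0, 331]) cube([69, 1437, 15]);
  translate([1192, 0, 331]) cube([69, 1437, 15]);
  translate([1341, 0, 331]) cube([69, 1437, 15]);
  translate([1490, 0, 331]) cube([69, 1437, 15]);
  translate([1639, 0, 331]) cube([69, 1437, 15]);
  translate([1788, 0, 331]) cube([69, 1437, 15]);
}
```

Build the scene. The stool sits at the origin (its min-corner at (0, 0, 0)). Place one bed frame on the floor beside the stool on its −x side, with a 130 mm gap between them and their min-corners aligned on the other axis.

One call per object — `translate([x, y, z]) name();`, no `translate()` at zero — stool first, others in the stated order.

stool();
translate([-2147, 0, 0]) bed_frame();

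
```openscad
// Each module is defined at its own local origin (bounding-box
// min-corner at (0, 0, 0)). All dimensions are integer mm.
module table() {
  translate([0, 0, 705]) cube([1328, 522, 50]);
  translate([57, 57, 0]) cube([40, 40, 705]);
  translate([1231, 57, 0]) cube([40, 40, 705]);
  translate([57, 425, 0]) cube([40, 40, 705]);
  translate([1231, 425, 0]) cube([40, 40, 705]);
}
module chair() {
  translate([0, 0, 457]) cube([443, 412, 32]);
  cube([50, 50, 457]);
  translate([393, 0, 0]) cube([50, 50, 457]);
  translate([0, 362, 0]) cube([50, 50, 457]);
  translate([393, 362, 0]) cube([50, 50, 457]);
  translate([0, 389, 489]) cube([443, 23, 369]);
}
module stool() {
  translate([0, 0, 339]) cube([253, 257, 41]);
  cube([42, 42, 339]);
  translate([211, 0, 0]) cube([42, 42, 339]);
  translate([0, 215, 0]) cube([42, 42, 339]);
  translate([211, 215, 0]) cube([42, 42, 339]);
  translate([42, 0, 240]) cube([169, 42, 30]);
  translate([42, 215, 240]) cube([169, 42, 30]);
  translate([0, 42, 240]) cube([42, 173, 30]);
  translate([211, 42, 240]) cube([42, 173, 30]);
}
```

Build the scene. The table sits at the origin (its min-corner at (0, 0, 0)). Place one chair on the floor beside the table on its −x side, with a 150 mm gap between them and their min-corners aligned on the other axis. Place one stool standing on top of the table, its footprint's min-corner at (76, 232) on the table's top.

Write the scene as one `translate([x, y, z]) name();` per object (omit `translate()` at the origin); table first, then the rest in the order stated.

table();
translate([-593, 0, 0]) chair();
translate([76, 232, 755]) stool();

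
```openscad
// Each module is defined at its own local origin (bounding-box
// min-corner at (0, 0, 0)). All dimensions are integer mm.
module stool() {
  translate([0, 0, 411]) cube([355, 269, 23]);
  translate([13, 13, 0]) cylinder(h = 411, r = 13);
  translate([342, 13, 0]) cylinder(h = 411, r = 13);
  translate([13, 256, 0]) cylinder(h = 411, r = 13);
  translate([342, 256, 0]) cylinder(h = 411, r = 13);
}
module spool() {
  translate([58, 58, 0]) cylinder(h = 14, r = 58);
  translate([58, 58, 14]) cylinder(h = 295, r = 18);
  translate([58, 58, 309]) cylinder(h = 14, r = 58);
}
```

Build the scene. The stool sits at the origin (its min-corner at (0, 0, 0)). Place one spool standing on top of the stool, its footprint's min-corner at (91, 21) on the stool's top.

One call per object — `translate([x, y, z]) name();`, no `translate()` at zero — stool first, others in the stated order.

stool();
translate([91, 21, 434]) spool();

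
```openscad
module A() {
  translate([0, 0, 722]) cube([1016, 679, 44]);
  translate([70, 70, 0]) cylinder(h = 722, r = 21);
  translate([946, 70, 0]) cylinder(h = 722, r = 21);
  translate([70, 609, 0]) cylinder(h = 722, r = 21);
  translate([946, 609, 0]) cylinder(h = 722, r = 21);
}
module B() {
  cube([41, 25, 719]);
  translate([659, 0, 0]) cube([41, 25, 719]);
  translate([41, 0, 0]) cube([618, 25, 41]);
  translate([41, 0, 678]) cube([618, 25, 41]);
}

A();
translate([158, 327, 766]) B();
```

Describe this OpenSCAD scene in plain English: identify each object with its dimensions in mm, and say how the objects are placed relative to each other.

A is a table: top 1016 mm (x) × 679 mm (y), 44 mm thick, upper face at z = 766 mm, on four round legs of 42 mm diameter, each leg's bounding box inset 49 mm from the nearest pair of top edges, running from z = 0 to the bottom of the top.

B is a rectangular picture frame lying in the x–z plane (depth along y). The opening is 618 mm wide (x) by 637 mm tall (z), surrounded by a border 41 mm wide on all four sides. The frame is 25 mm deep and is made of two full-height vertical stiles with two horizontal rails fitted between them.

The picture frame is on top of the table, centred.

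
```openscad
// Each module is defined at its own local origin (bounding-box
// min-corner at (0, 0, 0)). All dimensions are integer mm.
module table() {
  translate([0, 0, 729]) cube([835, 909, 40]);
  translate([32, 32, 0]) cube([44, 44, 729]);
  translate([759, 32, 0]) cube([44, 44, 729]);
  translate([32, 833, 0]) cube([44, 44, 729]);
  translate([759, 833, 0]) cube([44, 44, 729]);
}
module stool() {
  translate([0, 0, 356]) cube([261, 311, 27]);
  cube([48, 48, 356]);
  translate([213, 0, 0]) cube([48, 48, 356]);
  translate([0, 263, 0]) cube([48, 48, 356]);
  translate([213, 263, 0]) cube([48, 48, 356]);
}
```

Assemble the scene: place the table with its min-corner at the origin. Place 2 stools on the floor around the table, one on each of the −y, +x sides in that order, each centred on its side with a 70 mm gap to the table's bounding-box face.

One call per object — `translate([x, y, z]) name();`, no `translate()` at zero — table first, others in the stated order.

table();
translate([287, -381, 0]) stool();
translate([905, 299, 0]) stool();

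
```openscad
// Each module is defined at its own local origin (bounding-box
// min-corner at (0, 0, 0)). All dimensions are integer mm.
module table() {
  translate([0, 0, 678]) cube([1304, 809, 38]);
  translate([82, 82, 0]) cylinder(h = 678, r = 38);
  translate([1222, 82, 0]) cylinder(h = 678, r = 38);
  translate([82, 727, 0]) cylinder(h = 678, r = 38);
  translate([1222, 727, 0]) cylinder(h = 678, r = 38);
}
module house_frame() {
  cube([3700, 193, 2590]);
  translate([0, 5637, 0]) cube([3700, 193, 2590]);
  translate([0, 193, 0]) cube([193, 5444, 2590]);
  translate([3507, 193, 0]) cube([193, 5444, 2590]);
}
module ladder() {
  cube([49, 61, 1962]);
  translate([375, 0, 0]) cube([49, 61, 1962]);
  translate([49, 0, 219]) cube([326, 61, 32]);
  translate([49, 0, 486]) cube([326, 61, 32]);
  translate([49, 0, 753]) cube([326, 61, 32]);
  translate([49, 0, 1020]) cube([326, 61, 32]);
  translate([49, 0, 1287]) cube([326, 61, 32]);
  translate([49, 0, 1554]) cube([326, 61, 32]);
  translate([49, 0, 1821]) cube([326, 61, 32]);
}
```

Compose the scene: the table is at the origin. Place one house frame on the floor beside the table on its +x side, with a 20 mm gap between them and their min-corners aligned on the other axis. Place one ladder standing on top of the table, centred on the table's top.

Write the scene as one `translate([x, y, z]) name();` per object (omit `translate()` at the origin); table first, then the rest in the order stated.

table();
translate([1324, 0, 0]) house_frame();
translate([440, 374, 716]) ladder();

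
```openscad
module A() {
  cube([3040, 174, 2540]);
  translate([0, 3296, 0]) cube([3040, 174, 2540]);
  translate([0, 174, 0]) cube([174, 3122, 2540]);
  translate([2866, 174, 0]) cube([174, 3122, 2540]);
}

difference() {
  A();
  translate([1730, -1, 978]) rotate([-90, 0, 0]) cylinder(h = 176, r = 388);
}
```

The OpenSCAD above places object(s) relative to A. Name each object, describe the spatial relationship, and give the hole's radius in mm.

A is a house frame. The house frame has a circular hole through its front wall. The hole's radius is 388 mm.

The subtracted cylinder has r = 388 mm.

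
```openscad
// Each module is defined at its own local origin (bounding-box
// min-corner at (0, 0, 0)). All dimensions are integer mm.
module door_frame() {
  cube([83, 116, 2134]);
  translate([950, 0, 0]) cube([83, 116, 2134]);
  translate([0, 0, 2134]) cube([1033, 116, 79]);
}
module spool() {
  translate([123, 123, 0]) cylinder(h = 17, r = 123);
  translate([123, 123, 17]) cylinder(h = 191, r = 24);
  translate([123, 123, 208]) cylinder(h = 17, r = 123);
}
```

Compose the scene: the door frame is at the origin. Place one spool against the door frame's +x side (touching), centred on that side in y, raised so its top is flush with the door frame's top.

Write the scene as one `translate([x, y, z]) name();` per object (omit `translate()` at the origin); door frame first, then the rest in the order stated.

door_frame();
translate([1033, -65, 1988]) spool();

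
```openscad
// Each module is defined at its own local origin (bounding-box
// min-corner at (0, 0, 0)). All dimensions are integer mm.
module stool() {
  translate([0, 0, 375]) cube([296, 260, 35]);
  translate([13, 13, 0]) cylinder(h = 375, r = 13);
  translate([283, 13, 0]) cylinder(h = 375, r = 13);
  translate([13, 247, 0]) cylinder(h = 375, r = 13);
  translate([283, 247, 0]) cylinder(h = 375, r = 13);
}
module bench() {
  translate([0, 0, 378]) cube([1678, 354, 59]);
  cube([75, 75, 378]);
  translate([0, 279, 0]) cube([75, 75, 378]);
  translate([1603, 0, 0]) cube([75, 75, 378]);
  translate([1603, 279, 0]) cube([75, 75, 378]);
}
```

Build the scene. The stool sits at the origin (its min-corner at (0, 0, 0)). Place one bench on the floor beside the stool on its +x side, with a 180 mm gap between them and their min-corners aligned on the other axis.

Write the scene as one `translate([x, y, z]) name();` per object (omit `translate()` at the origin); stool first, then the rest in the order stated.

stool();
translate([476, 0, 0]) bench();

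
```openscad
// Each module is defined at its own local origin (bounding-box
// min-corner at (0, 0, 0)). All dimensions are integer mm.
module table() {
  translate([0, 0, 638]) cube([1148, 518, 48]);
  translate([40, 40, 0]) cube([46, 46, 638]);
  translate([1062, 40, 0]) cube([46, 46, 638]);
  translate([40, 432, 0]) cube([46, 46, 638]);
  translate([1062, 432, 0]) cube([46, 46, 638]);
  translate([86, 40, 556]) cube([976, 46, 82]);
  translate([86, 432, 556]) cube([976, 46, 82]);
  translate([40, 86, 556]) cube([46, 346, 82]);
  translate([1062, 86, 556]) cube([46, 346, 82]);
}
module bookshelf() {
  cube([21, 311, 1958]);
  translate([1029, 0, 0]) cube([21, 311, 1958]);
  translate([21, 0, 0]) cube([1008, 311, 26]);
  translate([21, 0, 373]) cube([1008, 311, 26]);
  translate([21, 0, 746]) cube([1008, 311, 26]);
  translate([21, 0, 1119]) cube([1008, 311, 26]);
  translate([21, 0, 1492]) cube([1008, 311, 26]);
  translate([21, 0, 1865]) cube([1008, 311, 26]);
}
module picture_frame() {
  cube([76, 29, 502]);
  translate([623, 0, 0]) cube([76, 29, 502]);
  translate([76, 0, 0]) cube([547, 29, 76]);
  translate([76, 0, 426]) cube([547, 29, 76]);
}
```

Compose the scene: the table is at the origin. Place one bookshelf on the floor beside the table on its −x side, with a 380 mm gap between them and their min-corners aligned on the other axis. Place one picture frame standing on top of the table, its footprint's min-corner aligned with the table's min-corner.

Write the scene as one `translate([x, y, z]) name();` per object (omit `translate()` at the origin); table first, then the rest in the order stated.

table();
translate([-1430, 0, 0]) bookshelf();
translate([0, 0, 686]) picture_frame();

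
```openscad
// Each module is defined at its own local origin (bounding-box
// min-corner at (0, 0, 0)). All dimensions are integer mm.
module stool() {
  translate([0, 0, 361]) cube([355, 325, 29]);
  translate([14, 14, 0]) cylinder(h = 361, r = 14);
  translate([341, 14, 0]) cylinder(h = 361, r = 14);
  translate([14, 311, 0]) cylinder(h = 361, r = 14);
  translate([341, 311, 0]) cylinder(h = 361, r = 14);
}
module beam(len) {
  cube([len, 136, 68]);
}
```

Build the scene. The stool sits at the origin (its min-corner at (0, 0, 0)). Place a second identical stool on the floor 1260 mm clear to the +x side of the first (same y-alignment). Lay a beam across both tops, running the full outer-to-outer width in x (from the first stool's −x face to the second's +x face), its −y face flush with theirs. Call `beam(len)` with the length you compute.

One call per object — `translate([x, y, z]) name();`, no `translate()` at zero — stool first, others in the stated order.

stool();
translate([1615, 0, 0]) stool();
translate([0, 0, 390]) beam(1970);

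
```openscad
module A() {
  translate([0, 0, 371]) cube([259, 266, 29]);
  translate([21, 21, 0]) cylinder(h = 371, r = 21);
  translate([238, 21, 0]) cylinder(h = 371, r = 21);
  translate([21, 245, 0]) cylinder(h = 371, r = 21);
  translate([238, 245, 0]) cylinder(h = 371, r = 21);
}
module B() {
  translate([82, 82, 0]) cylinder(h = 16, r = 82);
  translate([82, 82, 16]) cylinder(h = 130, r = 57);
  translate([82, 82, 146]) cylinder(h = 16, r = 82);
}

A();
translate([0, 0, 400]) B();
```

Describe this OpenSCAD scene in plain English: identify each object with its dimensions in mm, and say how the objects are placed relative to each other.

A is a simple wooden stool: a rectangular seat 259 mm (x) by 266 mm (y), 29 mm thick, top face at z = 400 mm, on four round legs, each 42 mm in diameter. The legs rest on z = 0, each leg's axis is inset half a diameter from the nearest pair of seat edges (so the leg's bounding box is flush with the corner).

B is a spool: two coaxial disc flanges of radius 82 mm and thickness 16 mm, joined by a core cylinder of radius 57 mm and height 130 mm. The lower flange rests on z = 0 and the three cylinders share a vertical axis.

The spool is on top of the stool.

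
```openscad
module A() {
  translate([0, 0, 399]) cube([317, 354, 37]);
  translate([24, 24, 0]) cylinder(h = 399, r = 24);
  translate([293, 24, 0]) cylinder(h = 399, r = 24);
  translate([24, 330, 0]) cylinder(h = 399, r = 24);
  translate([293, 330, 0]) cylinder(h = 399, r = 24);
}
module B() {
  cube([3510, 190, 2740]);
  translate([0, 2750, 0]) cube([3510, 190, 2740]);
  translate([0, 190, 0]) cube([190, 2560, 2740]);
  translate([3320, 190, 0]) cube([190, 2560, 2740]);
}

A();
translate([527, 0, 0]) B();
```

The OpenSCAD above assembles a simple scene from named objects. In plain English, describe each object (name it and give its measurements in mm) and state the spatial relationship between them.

A is a simple wooden stool: a rectangular seat 317 mm (x) by 354 mm (y), 37 mm thick, top face at z = 436 mm, on four round legs, each 48 mm in diameter. The legs rest on z = 0, each leg's axis is inset half a diameter from the nearest pair of seat edges (so the leg's bounding box is flush with the corner).

B is the wall frame of a small rectangular building: four walls, each 2740 mm tall and 190 mm thick, enclosing a footprint 3510 mm (x) by 2940 mm (y) outside-to-outside, with no floor or roof. The front and back walls (the −y and +y sides) span the full width; the two side walls fit between them.

The house frame is on the floor beside the stool on its +x side.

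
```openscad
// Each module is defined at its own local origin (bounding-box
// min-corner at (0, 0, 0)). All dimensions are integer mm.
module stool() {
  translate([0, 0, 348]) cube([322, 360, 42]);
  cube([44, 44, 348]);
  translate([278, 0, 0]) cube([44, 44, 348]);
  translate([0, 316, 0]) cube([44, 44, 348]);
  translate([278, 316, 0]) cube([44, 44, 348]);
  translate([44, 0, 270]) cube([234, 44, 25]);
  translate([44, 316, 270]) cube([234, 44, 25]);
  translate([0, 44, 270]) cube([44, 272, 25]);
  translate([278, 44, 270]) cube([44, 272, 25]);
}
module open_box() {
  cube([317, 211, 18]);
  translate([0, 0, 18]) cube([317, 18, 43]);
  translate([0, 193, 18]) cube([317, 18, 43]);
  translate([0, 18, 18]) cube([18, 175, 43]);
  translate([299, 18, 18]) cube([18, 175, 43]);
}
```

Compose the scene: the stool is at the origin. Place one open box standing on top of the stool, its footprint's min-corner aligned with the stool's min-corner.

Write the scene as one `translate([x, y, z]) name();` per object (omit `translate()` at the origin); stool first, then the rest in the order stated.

stool();
translate([0, 0, 390]) open_box();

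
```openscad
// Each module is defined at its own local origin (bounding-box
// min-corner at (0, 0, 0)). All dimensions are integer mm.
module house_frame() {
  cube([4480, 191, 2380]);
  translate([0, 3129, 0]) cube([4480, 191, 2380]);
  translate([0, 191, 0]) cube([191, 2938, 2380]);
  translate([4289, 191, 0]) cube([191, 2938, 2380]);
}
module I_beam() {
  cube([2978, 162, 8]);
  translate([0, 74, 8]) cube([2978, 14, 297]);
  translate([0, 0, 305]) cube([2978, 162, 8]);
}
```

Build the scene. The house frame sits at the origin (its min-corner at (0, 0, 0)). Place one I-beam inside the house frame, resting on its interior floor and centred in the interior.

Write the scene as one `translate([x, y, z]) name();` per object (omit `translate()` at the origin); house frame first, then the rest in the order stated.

house_frame();
translate([751, 1579, 0]) I_beam();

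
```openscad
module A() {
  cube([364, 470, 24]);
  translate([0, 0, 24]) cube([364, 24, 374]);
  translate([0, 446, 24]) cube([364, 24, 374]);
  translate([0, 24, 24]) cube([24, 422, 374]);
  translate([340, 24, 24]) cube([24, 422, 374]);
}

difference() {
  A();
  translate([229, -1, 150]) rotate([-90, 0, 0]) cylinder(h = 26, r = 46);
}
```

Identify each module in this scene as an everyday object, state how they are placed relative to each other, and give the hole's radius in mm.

A is an open box. The open box has a circular hole through its front wall. The hole's radius is 46 mm.

The subtracted cylinder has r = 46 mm.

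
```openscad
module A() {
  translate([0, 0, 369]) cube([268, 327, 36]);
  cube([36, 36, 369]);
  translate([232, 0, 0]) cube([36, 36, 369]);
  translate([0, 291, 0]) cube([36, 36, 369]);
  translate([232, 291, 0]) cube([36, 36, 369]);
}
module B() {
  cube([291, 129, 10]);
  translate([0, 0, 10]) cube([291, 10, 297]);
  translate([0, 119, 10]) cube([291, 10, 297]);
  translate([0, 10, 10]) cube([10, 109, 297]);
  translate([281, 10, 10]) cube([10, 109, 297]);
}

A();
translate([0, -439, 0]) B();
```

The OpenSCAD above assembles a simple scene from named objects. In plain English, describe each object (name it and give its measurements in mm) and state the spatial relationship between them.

A is a four-legged stool. The seat is 268×327 mm, 36 mm thick, top at z = 405 mm. It stands on four square legs, each 36×36 mm in cross-section, from z = 0 to the seat underside, each flush with a corner of the seat.

B is an open storage box with external size 291×129×307 mm and wall thickness 10 mm (the base is also 10 mm thick). The base covers the whole footprint; the four walls stand on the base, with the y-facing walls full-width and the x-facing walls fitting between their inner faces.

The open box is on the floor beside the stool on its −y side.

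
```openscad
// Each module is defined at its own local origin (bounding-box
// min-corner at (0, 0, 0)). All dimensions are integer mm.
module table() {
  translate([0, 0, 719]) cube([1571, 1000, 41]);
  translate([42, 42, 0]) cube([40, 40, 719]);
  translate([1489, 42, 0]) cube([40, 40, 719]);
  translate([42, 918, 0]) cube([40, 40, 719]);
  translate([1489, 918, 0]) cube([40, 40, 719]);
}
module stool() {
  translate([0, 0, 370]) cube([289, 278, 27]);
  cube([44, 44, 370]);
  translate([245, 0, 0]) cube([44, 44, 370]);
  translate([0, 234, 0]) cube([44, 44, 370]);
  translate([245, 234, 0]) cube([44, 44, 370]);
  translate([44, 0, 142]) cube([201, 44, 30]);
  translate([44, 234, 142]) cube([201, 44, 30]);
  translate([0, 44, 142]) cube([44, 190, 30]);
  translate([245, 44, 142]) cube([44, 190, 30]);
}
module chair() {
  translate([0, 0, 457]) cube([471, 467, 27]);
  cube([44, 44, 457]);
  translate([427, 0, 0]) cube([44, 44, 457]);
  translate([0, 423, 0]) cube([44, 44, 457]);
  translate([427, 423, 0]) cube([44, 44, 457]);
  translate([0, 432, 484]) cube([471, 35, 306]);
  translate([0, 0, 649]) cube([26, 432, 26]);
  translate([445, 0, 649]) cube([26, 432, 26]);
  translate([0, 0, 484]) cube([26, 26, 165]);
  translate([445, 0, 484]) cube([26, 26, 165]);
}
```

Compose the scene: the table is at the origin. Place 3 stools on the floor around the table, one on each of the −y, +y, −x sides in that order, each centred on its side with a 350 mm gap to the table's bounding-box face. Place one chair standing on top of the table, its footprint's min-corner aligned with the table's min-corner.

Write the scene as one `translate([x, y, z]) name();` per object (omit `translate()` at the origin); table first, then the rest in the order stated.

table();
translate([641, -628, 0]) stool();
translate([641, 1350, 0]) stool();
translate([-639, 361, 0]) stool();
translate([0, 0, 760]) chair();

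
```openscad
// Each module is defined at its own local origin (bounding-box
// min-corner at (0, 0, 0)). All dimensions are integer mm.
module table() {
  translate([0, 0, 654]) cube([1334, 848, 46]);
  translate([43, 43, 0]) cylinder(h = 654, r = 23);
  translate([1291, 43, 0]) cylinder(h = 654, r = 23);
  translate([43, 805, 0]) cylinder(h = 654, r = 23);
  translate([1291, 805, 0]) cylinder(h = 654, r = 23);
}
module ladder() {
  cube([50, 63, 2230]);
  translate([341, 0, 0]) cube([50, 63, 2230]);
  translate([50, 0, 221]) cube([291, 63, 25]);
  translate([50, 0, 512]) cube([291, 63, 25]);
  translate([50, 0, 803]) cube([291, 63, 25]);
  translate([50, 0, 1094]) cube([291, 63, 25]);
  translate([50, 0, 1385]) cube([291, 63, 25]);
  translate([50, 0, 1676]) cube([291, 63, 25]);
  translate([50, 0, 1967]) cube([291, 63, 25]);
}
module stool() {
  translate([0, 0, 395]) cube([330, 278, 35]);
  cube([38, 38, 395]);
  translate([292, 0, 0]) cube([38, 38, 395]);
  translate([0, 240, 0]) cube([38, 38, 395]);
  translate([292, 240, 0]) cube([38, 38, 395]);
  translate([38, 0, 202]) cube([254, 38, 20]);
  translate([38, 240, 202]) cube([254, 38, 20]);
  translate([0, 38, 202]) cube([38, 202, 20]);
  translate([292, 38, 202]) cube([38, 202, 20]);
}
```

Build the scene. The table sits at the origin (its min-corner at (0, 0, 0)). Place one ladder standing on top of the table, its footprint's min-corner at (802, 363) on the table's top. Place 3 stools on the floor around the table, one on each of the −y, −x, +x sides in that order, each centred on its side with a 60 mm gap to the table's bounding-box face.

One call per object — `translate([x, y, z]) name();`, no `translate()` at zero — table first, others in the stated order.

table();
translate([802, 363, 700]) ladder();
translate([502, -338, 0]) stool();
translate([-390, 285, 0]) stool();
translate([1394, 285, 0]) stool();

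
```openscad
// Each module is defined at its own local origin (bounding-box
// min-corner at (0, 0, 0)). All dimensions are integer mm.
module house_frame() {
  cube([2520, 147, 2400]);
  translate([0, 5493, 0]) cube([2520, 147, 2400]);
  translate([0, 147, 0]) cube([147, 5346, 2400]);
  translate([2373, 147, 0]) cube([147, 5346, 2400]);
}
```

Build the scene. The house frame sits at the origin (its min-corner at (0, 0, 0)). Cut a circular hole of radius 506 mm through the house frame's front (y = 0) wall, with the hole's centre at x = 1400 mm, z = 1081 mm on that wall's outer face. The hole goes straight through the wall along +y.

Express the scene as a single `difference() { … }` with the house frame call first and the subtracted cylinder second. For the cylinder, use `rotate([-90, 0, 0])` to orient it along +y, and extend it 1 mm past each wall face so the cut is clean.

difference() {
  house_frame();
  translate([1400, -1, 1081]) rotate([-90, 0, 0]) cylinder(h = 149, r = 506);
}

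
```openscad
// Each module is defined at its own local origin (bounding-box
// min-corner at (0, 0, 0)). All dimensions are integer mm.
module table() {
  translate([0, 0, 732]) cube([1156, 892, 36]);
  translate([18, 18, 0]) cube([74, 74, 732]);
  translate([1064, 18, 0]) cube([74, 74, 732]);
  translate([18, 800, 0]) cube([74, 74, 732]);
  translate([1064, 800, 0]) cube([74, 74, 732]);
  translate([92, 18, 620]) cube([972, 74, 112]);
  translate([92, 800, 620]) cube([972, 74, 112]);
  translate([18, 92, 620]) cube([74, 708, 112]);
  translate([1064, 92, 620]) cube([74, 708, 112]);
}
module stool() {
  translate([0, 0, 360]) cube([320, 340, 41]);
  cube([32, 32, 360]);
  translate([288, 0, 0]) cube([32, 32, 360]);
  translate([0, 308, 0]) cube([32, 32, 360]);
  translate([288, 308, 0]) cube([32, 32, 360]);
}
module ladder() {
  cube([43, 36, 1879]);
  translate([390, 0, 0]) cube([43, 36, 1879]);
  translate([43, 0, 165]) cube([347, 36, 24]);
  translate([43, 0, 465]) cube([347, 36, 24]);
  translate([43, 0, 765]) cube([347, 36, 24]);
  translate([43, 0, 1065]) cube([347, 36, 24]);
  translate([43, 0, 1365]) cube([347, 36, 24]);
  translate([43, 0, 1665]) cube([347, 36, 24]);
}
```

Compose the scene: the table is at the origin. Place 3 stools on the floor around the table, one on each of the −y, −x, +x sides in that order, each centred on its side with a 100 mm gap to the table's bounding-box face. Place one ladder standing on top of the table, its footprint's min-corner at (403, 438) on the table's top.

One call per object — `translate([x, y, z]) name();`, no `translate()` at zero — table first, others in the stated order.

table();
translate([418, -440, 0]) stool();
translate([-420, 276, 0]) stool();
translate([1256, 276, 0]) stool();
translate([403, 438, 768]) ladder();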